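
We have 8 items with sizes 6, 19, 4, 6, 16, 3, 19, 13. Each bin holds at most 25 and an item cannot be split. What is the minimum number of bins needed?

4

Total = 19 + 19 + 16 + 13 + 6 + 6 + 4 + 3 = 86.
Lower bound: ⌈86/25⌉ = 4 bins.
A packing using 4 bins:
  bin 1: 19 + 6 = 25
  bin 2: 19 + 6 = 25
  bin 3: 16 + 4 + 3 = 23
  bin 4: 13 = 13
This matches the lower bound, so 4 is optimal.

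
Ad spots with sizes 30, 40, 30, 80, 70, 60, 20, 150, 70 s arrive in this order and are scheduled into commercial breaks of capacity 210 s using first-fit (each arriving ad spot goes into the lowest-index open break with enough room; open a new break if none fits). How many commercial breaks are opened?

3

  30 → break 1 (new)  [load 30/210]
  40 → break 1  [load 70/210]
  30 → break 1  [load 100/210]
  80 → break 1  [load 180/210]
  70 → break 2 (new)  [load 70/210]
  60 → break 2  [load 130/210]
  20 → break 1  [load 200/210]
  150 → break 3 (new)  [load 150/210]
  70 → break 2  [load 200/210]
3 commercial breaks opened.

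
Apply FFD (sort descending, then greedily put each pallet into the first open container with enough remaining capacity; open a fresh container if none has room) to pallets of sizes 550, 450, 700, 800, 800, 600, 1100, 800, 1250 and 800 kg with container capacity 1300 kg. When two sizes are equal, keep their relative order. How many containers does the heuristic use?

8

Sorted descending: 1250, 1100, 800, 800, 800, 800, 700, 600, 550, 450.
  1250 → container 1 (new)  [load 1250/1300]
  1100 → container 2 (new)  [load 1100/1300]
  800 → container 3 (new)  [load 800/1300]
  800 → container 4 (new)  [load 800/1300]
  800 → container 5 (new)  [load 800/1300]
  800 → container 6 (new)  [load 800/1300]
  700 → container 7 (new)  [load 700/1300]
  600 → container 7  [load 1300/1300]
  550 → container 8 (new)  [load 550/1300]
  450 → container 3  [load 1250/1300]
8 containers opened.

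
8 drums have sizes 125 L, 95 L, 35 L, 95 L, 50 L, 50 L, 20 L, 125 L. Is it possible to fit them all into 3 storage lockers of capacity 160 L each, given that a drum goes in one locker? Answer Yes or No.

Total = 595 L; ⌈595/160⌉ = 4.
At least 4 storage lockers are required, but only 3 are allowed.

No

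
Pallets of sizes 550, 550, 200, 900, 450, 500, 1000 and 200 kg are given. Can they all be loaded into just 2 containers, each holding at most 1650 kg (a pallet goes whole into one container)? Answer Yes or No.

Total = 4350 kg; ⌈4350/1650⌉ = 3.
At least 3 containers are required, but only 2 are allowed.

No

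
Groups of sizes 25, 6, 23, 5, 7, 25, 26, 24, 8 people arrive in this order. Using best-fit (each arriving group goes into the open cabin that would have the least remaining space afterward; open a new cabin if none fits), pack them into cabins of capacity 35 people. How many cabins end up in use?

  25 → cabin 1 (new)  [load 25/35]
  6 → cabin 1  [load 31/35]
  23 → cabin 2 (new)  [load 23/35]
  5 → cabin 2  [load 28/35]
  7 → cabin 2  [load 35/35]
  25 → cabin 3 (new)  [load 25/35]
  26 → cabin 4 (new)  [load 26/35]
  24 → cabin 5 (new)  [load 24/35]
  8 → cabin 4  [load 34/35]
5 cabins opened.

5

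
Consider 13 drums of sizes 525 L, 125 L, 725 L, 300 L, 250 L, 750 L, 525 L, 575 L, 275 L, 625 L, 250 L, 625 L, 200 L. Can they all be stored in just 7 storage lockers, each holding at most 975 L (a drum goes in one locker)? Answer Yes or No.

A valid assignment using 7 storage lockers:
  locker 1: 750 + 200 = 950
  locker 2: 725 + 250 = 975
  locker 3: 625 + 300 = 925
  locker 4: 625 + 275 = 900
  locker 5: 575 + 250 + 125 = 950
  locker 6: 525 = 525
  locker 7: 525 = 525
Every load is within 975 L, so 7 storage lockers suffice.

Yes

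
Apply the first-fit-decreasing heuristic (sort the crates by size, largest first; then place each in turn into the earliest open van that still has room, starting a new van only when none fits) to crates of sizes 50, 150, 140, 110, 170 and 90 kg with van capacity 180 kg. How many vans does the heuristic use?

Sorted descending: 170, 150, 140, 110, 90, 50.
  170 → van 1 (new)  [load 170/180]
  150 → van 2 (new)  [load 150/180]
  140 → van 3 (new)  [load 140/180]
  110 → van 4 (new)  [load 110/180]
  90 → van 5 (new)  [load 90/180]
  50 → van 4  [load 160/180]
5 vans opened.

5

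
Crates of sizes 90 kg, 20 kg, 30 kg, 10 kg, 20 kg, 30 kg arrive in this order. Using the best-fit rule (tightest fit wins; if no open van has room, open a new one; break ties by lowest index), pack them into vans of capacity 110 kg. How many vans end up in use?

  90 → van 1 (new)  [load 90/110]
  20 → van 1  [load 110/110]
  30 → van 2 (new)  [load 30/110]
  10 → van 2  [load 40/110]
  20 → van 2  [load 60/110]
  30 → van 2  [load 90/110]
2 vans opened.

2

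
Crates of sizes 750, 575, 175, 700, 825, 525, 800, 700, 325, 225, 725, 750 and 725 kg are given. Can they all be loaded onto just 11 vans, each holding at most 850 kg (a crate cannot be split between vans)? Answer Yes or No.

A valid assignment using 11 vans:
  van 1: 825 = 825
  van 2: 800 = 800
  van 3: 750 = 750
  van 4: 750 = 750
  van 5: 725 = 725
  van 6: 725 = 725
  van 7: 700 = 700
  van 8: 700 = 700
  van 9: 575 + 225 = 800
  van 10: 525 + 325 = 850
  van 11: 175 = 175
Every load is within 850 kg, so 11 vans suffice.

Yes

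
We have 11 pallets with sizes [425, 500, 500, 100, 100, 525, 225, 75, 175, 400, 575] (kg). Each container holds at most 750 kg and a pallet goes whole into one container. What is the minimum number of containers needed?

6

Total = 575 + 525 + 500 + 500 + 425 + 400 + 225 + 175 + 100 + 100 + 75 = 3600 kg.
Lower bound: ⌈3600/750⌉ = 5 containers.
Also, 6 pallets each exceed 375 kg, and no two of those can share a container, so at least 6 containers are needed.
A packing using 6 containers:
  container 1: 575 + 175 = 750
  container 2: 525 + 225 = 750
  container 3: 500 + 100 + 100 = 700
  container 4: 500 + 75 = 575
  container 5: 425 = 425
  container 6: 400 = 400
This matches the lower bound, so 6 is optimal.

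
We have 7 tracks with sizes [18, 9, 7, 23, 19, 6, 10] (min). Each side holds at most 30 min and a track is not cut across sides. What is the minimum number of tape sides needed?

4

Total = 23 + 19 + 18 + 10 + 9 + 7 + 6 = 92 min.
Lower bound: ⌈92/30⌉ = 4 tape sides.
A packing using 4 tape sides:
  side 1: 23 + 7 = 30
  side 2: 19 + 10 = 29
  side 3: 18 + 9 = 27
  side 4: 6 = 6
This matches the lower bound, so 4 is optimal.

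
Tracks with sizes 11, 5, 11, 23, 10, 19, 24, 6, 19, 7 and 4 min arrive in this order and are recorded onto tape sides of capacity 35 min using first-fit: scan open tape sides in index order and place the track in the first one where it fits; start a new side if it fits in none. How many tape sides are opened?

5

  11 → side 1 (new)  [load 11/35]
  5 → side 1  [load 16/35]
  11 → side 1  [load 27/35]
  23 → side 2 (new)  [load 23/35]
  10 → side 2  [load 33/35]
  19 → side 3 (new)  [load 19/35]
  24 → side 4 (new)  [load 24/35]
  6 → side 1  [load 33/35]
  19 → side 5 (new)  [load 19/35]
  7 → side 3  [load 26/35]
  4 → side 3  [load 30/35]
5 tape sides opened.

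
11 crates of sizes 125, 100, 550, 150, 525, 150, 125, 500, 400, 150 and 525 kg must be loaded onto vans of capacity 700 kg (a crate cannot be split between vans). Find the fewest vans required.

Total = 550 + 525 + 525 + 500 + 400 + 150 + 150 + 150 + 125 + 125 + 100 = 3300 kg.
Lower bound: ⌈3300/700⌉ = 5 vans.
A packing using 5 vans:
  van 1: 550 + 150 = 700
  van 2: 525 + 150 = 675
  van 3: 525 + 150 = 675
  van 4: 500 + 125 = 625
  van 5: 400 + 125 + 100 = 625
This matches the lower bound, so 5 is optimal.

5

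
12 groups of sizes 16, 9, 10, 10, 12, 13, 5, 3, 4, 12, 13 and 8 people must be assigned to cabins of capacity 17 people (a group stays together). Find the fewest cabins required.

Total = 16 + 13 + 13 + 12 + 12 + 10 + 10 + 9 + 8 + 5 + 4 + 3 = 115 people.
Lower bound: ⌈115/17⌉ = 7 cabins.
Also, 8 groups each exceed 17/2 people, and no two of those can share a cabin, so at least 8 cabins are needed.
A packing using 8 cabins:
  cabin 1: 16 = 16
  cabin 2: 13 + 4 = 17
  cabin 3: 13 + 3 = 16
  cabin 4: 12 + 5 = 17
  cabin 5: 12 = 12
  cabin 6: 10 = 10
  cabin 7: 10 = 10
  cabin 8: 9 + 8 = 17
This matches the lower bound, so 8 is optimal.

8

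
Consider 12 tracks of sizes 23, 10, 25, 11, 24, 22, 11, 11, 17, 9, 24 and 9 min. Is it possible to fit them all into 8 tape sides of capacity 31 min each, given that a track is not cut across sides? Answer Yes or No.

Yes

A valid assignment using 8 tape sides:
  side 1: 25 = 25
  side 2: 24 = 24
  side 3: 24 = 24
  side 4: 23 = 23
  side 5: 22 + 9 = 31
  side 6: 17 + 11 = 28
  side 7: 11 + 11 + 9 = 31
  side 8: 10 = 10
Every load is within 31 min, so 8 tape sides suffice.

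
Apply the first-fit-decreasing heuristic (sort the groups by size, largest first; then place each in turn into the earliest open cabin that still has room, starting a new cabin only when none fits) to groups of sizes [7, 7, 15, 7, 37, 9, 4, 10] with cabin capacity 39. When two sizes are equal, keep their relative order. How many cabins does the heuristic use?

3

Sorted descending: 37, 15, 10, 9, 7, 7, 7, 4.
  37 → cabin 1 (new)  [load 37/39]
  15 → cabin 2 (new)  [load 15/39]
  10 → cabin 2  [load 25/39]
  9 → cabin 2  [load 34/39]
  7 → cabin 3 (new)  [load 7/39]
  7 → cabin 3  [load 14/39]
  7 → cabin 3  [load 21/39]
  4 → cabin 2  [load 38/39]
3 cabins opened.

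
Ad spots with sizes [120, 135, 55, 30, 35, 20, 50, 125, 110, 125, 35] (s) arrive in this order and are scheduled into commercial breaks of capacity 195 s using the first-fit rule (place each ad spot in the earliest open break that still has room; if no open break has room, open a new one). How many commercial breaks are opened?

  120 → break 1 (new)  [load 120/195]
  135 → break 2 (new)  [load 135/195]
  55 → break 1  [load 175/195]
  30 → break 2  [load 165/195]
  35 → break 3 (new)  [load 35/195]
  20 → break 1  [load 195/195]
  50 → break 3  [load 85/195]
  125 → break 4 (new)  [load 125/195]
  110 → break 3  [load 195/195]
  125 → break 5 (new)  [load 125/195]
  35 → break 4  [load 160/195]
5 commercial breaks opened.

5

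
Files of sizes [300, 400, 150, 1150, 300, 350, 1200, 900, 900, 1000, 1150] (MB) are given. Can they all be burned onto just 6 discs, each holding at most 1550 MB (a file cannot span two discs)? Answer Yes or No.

A valid assignment using 6 discs:
  disc 1: 1200 + 350 = 1550
  disc 2: 1150 + 400 = 1550
  disc 3: 1150 + 300 = 1450
  disc 4: 1000 + 300 + 150 = 1450
  disc 5: 900 = 900
  disc 6: 900 = 900
Every load is within 1550 MB, so 6 discs suffice.

Yes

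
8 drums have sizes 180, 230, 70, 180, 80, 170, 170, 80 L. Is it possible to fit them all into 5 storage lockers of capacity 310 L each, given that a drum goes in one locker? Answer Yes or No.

Yes

A valid assignment using 5 storage lockers:
  locker 1: 230 + 80 = 310
  locker 2: 180 + 80 = 260
  locker 3: 180 + 70 = 250
  locker 4: 170 = 170
  locker 5: 170 = 170
Every load is within 310 L, so 5 storage lockers suffice.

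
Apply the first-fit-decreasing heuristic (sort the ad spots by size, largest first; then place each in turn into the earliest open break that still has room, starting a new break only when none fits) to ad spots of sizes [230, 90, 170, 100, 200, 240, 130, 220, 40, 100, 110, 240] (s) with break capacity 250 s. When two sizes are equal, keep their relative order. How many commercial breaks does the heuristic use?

Sorted descending: 240, 240, 230, 220, 200, 170, 130, 110, 100, 100, 90, 40.
  240 → break 1 (new)  [load 240/250]
  240 → break 2 (new)  [load 240/250]
  230 → break 3 (new)  [load 230/250]
  220 → break 4 (new)  [load 220/250]
  200 → break 5 (new)  [load 200/250]
  170 → break 6 (new)  [load 170/250]
  130 → break 7 (new)  [load 130/250]
  110 → break 7  [load 240/250]
  100 → break 8 (new)  [load 100/250]
  100 → break 8  [load 200/250]
  90 → break 9 (new)  [load 90/250]
  40 → break 5  [load 240/250]
9 commercial breaks opened.

9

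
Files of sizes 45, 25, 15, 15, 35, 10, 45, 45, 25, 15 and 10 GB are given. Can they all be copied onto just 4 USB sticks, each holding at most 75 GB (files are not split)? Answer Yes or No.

Yes

A valid assignment using 4 USB sticks:
  USB stick 1: 45 + 25 = 70
  USB stick 2: 45 + 25 = 70
  USB stick 3: 45 + 15 + 15 = 75
  USB stick 4: 35 + 15 + 10 + 10 = 70
Every load is within 75 GB, so 4 USB sticks suffice.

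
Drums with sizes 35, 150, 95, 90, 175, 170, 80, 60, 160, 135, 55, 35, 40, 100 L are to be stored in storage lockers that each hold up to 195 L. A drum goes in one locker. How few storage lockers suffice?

Total = 175 + 170 + 160 + 150 + 135 + 100 + 95 + 90 + 80 + 60 + 55 + 40 + 35 + 35 = 1380 L.
Lower bound: ⌈1380/195⌉ = 8 storage lockers.
A packing using 8 storage lockers:
  locker 1: 175 = 175
  locker 2: 170 = 170
  locker 3: 160 + 35 = 195
  locker 4: 150 + 40 = 190
  locker 5: 135 + 60 = 195
  locker 6: 100 + 95 = 195
  locker 7: 90 + 80 = 170
  locker 8: 55 + 35 = 90
This matches the lower bound, so 8 is optimal.

8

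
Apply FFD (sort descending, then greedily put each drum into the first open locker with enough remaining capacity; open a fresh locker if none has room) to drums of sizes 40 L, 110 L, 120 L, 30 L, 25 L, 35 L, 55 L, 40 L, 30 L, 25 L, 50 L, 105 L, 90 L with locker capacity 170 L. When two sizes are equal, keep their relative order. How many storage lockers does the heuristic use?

Sorted descending: 120, 110, 105, 90, 55, 50, 40, 40, 35, 30, 30, 25, 25.
  120 → locker 1 (new)  [load 120/170]
  110 → locker 2 (new)  [load 110/170]
  105 → locker 3 (new)  [load 105/170]
  90 → locker 4 (new)  [load 90/170]
  55 → locker 2  [load 165/170]
  50 → locker 1  [load 170/170]
  40 → locker 3  [load 145/170]
  40 → locker 4  [load 130/170]
  35 → locker 4  [load 165/170]
  30 → locker 5 (new)  [load 30/170]
  30 → locker 5  [load 60/170]
  25 → locker 3  [load 170/170]
  25 → locker 5  [load 85/170]
5 storage lockers opened.

5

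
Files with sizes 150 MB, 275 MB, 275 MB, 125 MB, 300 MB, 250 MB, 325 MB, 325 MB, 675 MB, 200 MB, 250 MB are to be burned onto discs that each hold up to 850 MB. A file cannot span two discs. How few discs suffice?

4

Total = 675 + 325 + 325 + 300 + 275 + 275 + 250 + 250 + 200 + 150 + 125 = 3150 MB.
Lower bound: ⌈3150/850⌉ = 4 discs.
A packing using 4 discs:
  disc 1: 675 + 150 = 825
  disc 2: 325 + 325 + 200 = 850
  disc 3: 300 + 275 + 275 = 850
  disc 4: 250 + 250 + 125 = 625
This matches the lower bound, so 4 is optimal.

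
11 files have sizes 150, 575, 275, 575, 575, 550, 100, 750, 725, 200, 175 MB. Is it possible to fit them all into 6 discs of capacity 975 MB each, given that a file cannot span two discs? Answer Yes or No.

A valid assignment using 6 discs:
  disc 1: 750 + 200 = 950
  disc 2: 725 + 175 = 900
  disc 3: 575 + 275 + 100 = 950
  disc 4: 575 + 150 = 725
  disc 5: 575 = 575
  disc 6: 550 = 550
Every load is within 975 MB, so 6 discs suffice.

Yes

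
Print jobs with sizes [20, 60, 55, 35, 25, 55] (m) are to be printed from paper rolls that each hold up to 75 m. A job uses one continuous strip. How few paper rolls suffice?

4

Total = 60 + 55 + 55 + 35 + 25 + 20 = 250 m.
Lower bound: ⌈250/75⌉ = 4 paper rolls.
A packing using 4 paper rolls:
  roll 1: 60 = 60
  roll 2: 55 + 20 = 75
  roll 3: 55 = 55
  roll 4: 35 + 25 = 60
This matches the lower bound, so 4 is optimal.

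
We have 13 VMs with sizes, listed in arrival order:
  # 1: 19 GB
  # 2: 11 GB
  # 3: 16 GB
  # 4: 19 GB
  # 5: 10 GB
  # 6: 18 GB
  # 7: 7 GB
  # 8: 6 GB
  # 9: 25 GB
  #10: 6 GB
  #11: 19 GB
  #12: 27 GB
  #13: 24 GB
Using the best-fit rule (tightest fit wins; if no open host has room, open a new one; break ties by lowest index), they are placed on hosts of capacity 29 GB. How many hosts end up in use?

8

  19 → host 1 (new)  [load 19/29]
  11 → host 2 (new)  [load 11/29]
  16 → host 2  [load 27/29]
  19 → host 3 (new)  [load 19/29]
  10 → host 1  [load 29/29]
  18 → host 4 (new)  [load 18/29]
  7 → host 3  [load 26/29]
  6 → host 4  [load 24/29]
  25 → host 5 (new)  [load 25/29]
  6 → host 6 (new)  [load 6/29]
  19 → host 6  [load 25/29]
  27 → host 7 (new)  [load 27/29]
  24 → host 8 (new)  [load 24/29]
8 hosts opened.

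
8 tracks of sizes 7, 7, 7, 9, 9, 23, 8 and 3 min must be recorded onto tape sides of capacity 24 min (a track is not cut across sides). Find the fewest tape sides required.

Total = 23 + 9 + 9 + 8 + 7 + 7 + 7 + 3 = 73 min.
Lower bound: ⌈73/24⌉ = 4 tape sides.
A packing using 4 tape sides:
  side 1: 23 = 23
  side 2: 9 + 9 + 3 = 21
  side 3: 8 + 7 + 7 = 22
  side 4: 7 = 7
This matches the lower bound, so 4 is optimal.

4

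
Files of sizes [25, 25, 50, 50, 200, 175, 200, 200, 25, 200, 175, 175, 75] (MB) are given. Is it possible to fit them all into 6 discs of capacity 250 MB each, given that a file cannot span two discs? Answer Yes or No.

No

Total = 1575 MB; ⌈1575/250⌉ = 7.
At least 7 discs are required, but only 6 are allowed.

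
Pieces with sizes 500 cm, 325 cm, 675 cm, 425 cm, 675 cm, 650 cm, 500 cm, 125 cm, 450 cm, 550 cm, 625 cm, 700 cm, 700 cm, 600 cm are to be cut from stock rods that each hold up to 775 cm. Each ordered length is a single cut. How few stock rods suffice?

Total = 700 + 700 + 675 + 675 + 650 + 625 + 600 + 550 + 500 + 500 + 450 + 425 + 325 + 125 = 7500 cm.
Lower bound: ⌈7500/775⌉ = 10 stock rods.
Also, 12 pieces each exceed 775/2 cm, and no two of those can share a stock rod, so at least 12 stock rods are needed.
A packing using 12 stock rods:
  stock rod 1: 700 = 700
  stock rod 2: 700 = 700
  stock rod 3: 675 = 675
  stock rod 4: 675 = 675
  stock rod 5: 650 + 125 = 775
  stock rod 6: 625 = 625
  stock rod 7: 600 = 600
  stock rod 8: 550 = 550
  stock rod 9: 500 = 500
  stock rod 10: 500 = 500
  stock rod 11: 450 + 325 = 775
  stock rod 12: 425 = 425
This matches the lower bound, so 12 is optimal.

12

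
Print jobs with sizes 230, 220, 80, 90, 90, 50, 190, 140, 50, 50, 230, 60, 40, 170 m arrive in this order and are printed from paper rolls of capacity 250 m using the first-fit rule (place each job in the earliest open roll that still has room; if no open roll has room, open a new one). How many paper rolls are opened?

8

  230 → roll 1 (new)  [load 230/250]
  220 → roll 2 (new)  [load 220/250]
  80 → roll 3 (new)  [load 80/250]
  90 → roll 3  [load 170/250]
  90 → roll 4 (new)  [load 90/250]
  50 → roll 3  [load 220/250]
  190 → roll 5 (new)  [load 190/250]
  140 → roll 4  [load 230/250]
  50 → roll 5  [load 240/250]
  50 → roll 6 (new)  [load 50/250]
  230 → roll 7 (new)  [load 230/250]
  60 → roll 6  [load 110/250]
  40 → roll 6  [load 150/250]
  170 → roll 8 (new)  [load 170/250]
8 paper rolls opened.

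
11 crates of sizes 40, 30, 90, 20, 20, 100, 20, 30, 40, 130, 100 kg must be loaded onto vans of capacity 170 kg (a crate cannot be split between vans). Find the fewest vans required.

4

Total = 130 + 100 + 100 + 90 + 40 + 40 + 30 + 30 + 20 + 20 + 20 = 620 kg.
Lower bound: ⌈620/170⌉ = 4 vans.
A packing using 4 vans:
  van 1: 130 + 40 = 170
  van 2: 100 + 40 + 30 = 170
  van 3: 100 + 30 + 20 + 20 = 170
  van 4: 90 + 20 = 110
This matches the lower bound, so 4 is optimal.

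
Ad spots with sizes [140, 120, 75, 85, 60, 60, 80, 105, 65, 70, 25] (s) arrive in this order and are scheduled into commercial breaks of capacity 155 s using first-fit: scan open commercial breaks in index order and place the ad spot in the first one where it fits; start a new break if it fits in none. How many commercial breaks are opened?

7

  140 → break 1 (new)  [load 140/155]
  120 → break 2 (new)  [load 120/155]
  75 → break 3 (new)  [load 75/155]
  85 → break 4 (new)  [load 85/155]
  60 → break 3  [load 135/155]
  60 → break 4  [load 145/155]
  80 → break 5 (new)  [load 80/155]
  105 → break 6 (new)  [load 105/155]
  65 → break 5  [load 145/155]
  70 → break 7 (new)  [load 70/155]
  25 → break 2  [load 145/155]
7 commercial breaks opened.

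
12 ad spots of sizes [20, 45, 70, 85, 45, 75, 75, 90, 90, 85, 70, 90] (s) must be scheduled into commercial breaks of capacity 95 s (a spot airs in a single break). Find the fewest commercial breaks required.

10

Total = 90 + 90 + 90 + 85 + 85 + 75 + 75 + 70 + 70 + 45 + 45 + 20 = 840 s.
Lower bound: ⌈840/95⌉ = 9 commercial breaks.
A packing using 10 commercial breaks:
  break 1: 90 = 90
  break 2: 90 = 90
  break 3: 90 = 90
  break 4: 85 = 85
  break 5: 85 = 85
  break 6: 75 + 20 = 95
  break 7: 75 = 75
  break 8: 70 = 70
  break 9: 70 = 70
  break 10: 45 + 45 = 90
No arrangement into 9 commercial breaks stays within capacity, so 10 is optimal.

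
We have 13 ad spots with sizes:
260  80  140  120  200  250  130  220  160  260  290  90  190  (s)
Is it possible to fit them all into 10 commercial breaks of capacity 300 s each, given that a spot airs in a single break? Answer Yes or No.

Yes

A valid assignment using 9 commercial breaks:
  break 1: 290 = 290
  break 2: 260 = 260
  break 3: 260 = 260
  break 4: 250 = 250
  break 5: 220 + 80 = 300
  break 6: 200 + 90 = 290
  break 7: 190 = 190
  break 8: 160 + 140 = 300
  break 9: 130 + 120 = 250
That uses only 9 ≤ 10, so 10 commercial breaks are enough.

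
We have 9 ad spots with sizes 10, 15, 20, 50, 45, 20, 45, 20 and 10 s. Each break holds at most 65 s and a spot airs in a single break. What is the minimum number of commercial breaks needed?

4

Total = 50 + 45 + 45 + 20 + 20 + 20 + 15 + 10 + 10 = 235 s.
Lower bound: ⌈235/65⌉ = 4 commercial breaks.
A packing using 4 commercial breaks:
  break 1: 50 + 15 = 65
  break 2: 45 + 20 = 65
  break 3: 45 + 20 = 65
  break 4: 20 + 10 + 10 = 40
This matches the lower bound, so 4 is optimal.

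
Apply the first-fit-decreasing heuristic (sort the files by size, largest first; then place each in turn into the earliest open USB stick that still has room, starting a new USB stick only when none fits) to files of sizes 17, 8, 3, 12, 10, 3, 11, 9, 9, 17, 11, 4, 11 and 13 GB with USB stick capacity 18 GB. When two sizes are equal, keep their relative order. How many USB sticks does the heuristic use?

9

Sorted descending: 17, 17, 13, 12, 11, 11, 11, 10, 9, 9, 8, 4, 3, 3.
  17 → USB stick 1 (new)  [load 17/18]
  17 → USB stick 2 (new)  [load 17/18]
  13 → USB stick 3 (new)  [load 13/18]
  12 → USB stick 4 (new)  [load 12/18]
  11 → USB stick 5 (new)  [load 11/18]
  11 → USB stick 6 (new)  [load 11/18]
  11 → USB stick 7 (new)  [load 11/18]
  10 → USB stick 8 (new)  [load 10/18]
  9 → USB stick 9 (new)  [load 9/18]
  9 → USB stick 9  [load 18/18]
  8 → USB stick 8  [load 18/18]
  4 → USB stick 3  [load 17/18]
  3 → USB stick 4  [load 15/18]
  3 → USB stick 4  [load 18/18]
9 USB sticks opened.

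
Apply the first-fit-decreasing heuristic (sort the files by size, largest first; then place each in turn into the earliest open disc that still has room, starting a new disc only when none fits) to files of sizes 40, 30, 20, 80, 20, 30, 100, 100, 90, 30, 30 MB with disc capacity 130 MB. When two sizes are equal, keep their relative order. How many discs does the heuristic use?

5

Sorted descending: 100, 100, 90, 80, 40, 30, 30, 30, 30, 20, 20.
  100 → disc 1 (new)  [load 100/130]
  100 → disc 2 (new)  [load 100/130]
  90 → disc 3 (new)  [load 90/130]
  80 → disc 4 (new)  [load 80/130]
  40 → disc 3  [load 130/130]
  30 → disc 1  [load 130/130]
  30 → disc 2  [load 130/130]
  30 → disc 4  [load 110/130]
  30 → disc 5 (new)  [load 30/130]
  20 → disc 4  [load 130/130]
  20 → disc 5  [load 50/130]
5 discs opened.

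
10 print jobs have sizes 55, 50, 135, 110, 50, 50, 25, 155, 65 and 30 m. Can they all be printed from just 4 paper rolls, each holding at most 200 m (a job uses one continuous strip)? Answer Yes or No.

Yes

A valid assignment using 4 paper rolls:
  roll 1: 155 + 30 = 185
  roll 2: 135 + 65 = 200
  roll 3: 110 + 55 + 25 = 190
  roll 4: 50 + 50 + 50 = 150
Every load is within 200 m, so 4 paper rolls suffice.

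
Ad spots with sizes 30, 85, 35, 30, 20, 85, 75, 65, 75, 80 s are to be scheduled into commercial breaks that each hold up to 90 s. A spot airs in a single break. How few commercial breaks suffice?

Total = 85 + 85 + 80 + 75 + 75 + 65 + 35 + 30 + 30 + 20 = 580 s.
Lower bound: ⌈580/90⌉ = 7 commercial breaks.
A packing using 8 commercial breaks:
  break 1: 85 = 85
  break 2: 85 = 85
  break 3: 80 = 80
  break 4: 75 = 75
  break 5: 75 = 75
  break 6: 65 + 20 = 85
  break 7: 35 + 30 = 65
  break 8: 30 = 30
No arrangement into 7 commercial breaks stays within capacity, so 8 is optimal.

8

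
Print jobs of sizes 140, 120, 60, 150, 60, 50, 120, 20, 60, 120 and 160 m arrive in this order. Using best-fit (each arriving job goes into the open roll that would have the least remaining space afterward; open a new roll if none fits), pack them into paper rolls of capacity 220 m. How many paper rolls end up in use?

  140 → roll 1 (new)  [load 140/220]
  120 → roll 2 (new)  [load 120/220]
  60 → roll 1  [load 200/220]
  150 → roll 3 (new)  [load 150/220]
  60 → roll 3  [load 210/220]
  50 → roll 2  [load 170/220]
  120 → roll 4 (new)  [load 120/220]
  20 → roll 1  [load 220/220]
  60 → roll 4  [load 180/220]
  120 → roll 5 (new)  [load 120/220]
  160 → roll 6 (new)  [load 160/220]
6 paper rolls opened.

6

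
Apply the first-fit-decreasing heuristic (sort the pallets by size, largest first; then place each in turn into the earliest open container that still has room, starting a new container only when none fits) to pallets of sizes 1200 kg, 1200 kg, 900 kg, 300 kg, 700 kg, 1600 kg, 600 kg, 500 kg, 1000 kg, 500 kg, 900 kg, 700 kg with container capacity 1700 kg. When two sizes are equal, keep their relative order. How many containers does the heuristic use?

Sorted descending: 1600, 1200, 1200, 1000, 900, 900, 700, 700, 600, 500, 500, 300.
  1600 → container 1 (new)  [load 1600/1700]
  1200 → container 2 (new)  [load 1200/1700]
  1200 → container 3 (new)  [load 1200/1700]
  1000 → container 4 (new)  [load 1000/1700]
  900 → container 5 (new)  [load 900/1700]
  900 → container 6 (new)  [load 900/1700]
  700 → container 4  [load 1700/1700]
  700 → container 5  [load 1600/1700]
  600 → container 6  [load 1500/1700]
  500 → container 2  [load 1700/1700]
  500 → container 3  [load 1700/1700]
  300 → container 7 (new)  [load 300/1700]
7 containers opened.

7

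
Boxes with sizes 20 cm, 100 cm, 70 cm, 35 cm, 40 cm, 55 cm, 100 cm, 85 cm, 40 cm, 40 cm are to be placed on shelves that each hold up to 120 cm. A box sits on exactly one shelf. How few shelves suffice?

6

Total = 100 + 100 + 85 + 70 + 55 + 40 + 40 + 40 + 35 + 20 = 585 cm.
Lower bound: ⌈585/120⌉ = 5 shelves.
A packing using 6 shelves:
  shelf 1: 100 + 20 = 120
  shelf 2: 100 = 100
  shelf 3: 85 + 35 = 120
  shelf 4: 70 + 40 = 110
  shelf 5: 55 + 40 = 95
  shelf 6: 40 = 40
No arrangement into 5 shelves stays within capacity, so 6 is optimal.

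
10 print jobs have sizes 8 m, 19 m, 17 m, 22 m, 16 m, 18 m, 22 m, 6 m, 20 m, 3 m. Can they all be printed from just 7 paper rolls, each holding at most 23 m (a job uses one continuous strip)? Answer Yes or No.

No

Total = 151 m; ⌈151/23⌉ = 7.
The bound of 7 does not rule out 7, but exhaustive search shows no assignment into 7 paper rolls of capacity 23 m exists — the minimum is 8.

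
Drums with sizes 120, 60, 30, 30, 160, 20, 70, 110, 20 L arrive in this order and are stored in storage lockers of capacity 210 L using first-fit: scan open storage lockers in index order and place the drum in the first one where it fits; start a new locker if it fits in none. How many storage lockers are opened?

3

  120 → locker 1 (new)  [load 120/210]
  60 → locker 1  [load 180/210]
  30 → locker 1  [load 210/210]
  30 → locker 2 (new)  [load 30/210]
  160 → locker 2  [load 190/210]
  20 → locker 2  [load 210/210]
  70 → locker 3 (new)  [load 70/210]
  110 → locker 3  [load 180/210]
  20 → locker 3  [load 200/210]
3 storage lockers opened.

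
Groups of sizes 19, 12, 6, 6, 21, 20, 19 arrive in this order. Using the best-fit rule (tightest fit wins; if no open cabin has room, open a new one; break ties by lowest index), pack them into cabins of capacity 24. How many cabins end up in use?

5

  19 → cabin 1 (new)  [load 19/24]
  12 → cabin 2 (new)  [load 12/24]
  6 → cabin 2  [load 18/24]
  6 → cabin 2  [load 24/24]
  21 → cabin 3 (new)  [load 21/24]
  20 → cabin 4 (new)  [load 20/24]
  19 → cabin 5 (new)  [load 19/24]
5 cabins opened.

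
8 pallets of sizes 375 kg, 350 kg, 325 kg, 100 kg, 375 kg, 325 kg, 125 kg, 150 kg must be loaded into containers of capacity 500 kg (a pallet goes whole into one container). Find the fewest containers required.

5

Total = 375 + 375 + 350 + 325 + 325 + 150 + 125 + 100 = 2125 kg.
Lower bound: ⌈2125/500⌉ = 5 containers.
A packing using 5 containers:
  container 1: 375 + 125 = 500
  container 2: 375 + 100 = 475
  container 3: 350 + 150 = 500
  container 4: 325 = 325
  container 5: 325 = 325
This matches the lower bound, so 5 is optimal.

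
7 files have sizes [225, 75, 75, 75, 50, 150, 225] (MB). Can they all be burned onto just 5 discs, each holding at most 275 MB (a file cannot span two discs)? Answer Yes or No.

Yes

A valid assignment using 4 discs:
  disc 1: 225 + 50 = 275
  disc 2: 225 = 225
  disc 3: 150 + 75 = 225
  disc 4: 75 + 75 = 150
That uses only 4 ≤ 5, so 5 discs are enough.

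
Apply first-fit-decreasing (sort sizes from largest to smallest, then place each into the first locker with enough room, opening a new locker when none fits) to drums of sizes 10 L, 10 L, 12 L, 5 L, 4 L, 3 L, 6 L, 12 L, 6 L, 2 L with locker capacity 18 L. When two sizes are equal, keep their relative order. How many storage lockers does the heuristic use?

Sorted descending: 12, 12, 10, 10, 6, 6, 5, 4, 3, 2.
  12 → locker 1 (new)  [load 12/18]
  12 → locker 2 (new)  [load 12/18]
  10 → locker 3 (new)  [load 10/18]
  10 → locker 4 (new)  [load 10/18]
  6 → locker 1  [load 18/18]
  6 → locker 2  [load 18/18]
  5 → locker 3  [load 15/18]
  4 → locker 4  [load 14/18]
  3 → locker 3  [load 18/18]
  2 → locker 4  [load 16/18]
4 storage lockers opened.

4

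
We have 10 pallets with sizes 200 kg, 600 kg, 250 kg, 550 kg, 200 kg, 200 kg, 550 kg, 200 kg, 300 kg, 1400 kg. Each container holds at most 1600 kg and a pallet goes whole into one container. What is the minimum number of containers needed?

Total = 1400 + 600 + 550 + 550 + 300 + 250 + 200 + 200 + 200 + 200 = 4450 kg.
Lower bound: ⌈4450/1600⌉ = 3 containers.
A packing using 3 containers:
  container 1: 1400 + 200 = 1600
  container 2: 600 + 550 + 300 = 1450
  container 3: 550 + 250 + 200 + 200 + 200 = 1400
This matches the lower bound, so 3 is optimal.

3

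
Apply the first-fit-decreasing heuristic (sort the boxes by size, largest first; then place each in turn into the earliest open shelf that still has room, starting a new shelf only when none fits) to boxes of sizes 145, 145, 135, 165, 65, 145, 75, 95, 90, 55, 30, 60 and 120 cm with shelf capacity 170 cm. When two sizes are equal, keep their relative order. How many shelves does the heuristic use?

Sorted descending: 165, 145, 145, 145, 135, 120, 95, 90, 75, 65, 60, 55, 30.
  165 → shelf 1 (new)  [load 165/170]
  145 → shelf 2 (new)  [load 145/170]
  145 → shelf 3 (new)  [load 145/170]
  145 → shelf 4 (new)  [load 145/170]
  135 → shelf 5 (new)  [load 135/170]
  120 → shelf 6 (new)  [load 120/170]
  95 → shelf 7 (new)  [load 95/170]
  90 → shelf 8 (new)  [load 90/170]
  75 → shelf 7  [load 170/170]
  65 → shelf 8  [load 155/170]
  60 → shelf 9 (new)  [load 60/170]
  55 → shelf 9  [load 115/170]
  30 → shelf 5  [load 165/170]
9 shelves opened.

9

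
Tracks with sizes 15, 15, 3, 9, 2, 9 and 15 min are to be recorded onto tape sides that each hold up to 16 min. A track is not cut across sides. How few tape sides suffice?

Total = 15 + 15 + 15 + 9 + 9 + 3 + 2 = 68 min.
Lower bound: ⌈68/16⌉ = 5 tape sides.
A packing using 5 tape sides:
  side 1: 15 = 15
  side 2: 15 = 15
  side 3: 15 = 15
  side 4: 9 + 3 + 2 = 14
  side 5: 9 = 9
This matches the lower bound, so 5 is optimal.

5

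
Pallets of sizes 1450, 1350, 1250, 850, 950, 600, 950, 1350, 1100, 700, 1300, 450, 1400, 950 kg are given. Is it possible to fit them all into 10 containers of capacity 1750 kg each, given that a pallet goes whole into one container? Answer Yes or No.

Total = 14650 kg; ⌈14650/1750⌉ = 9.
10 pallets each exceed half the capacity and cannot share a container, forcing at least 10 containers.
The bound of 10 does not rule out 10, but exhaustive search shows no assignment into 10 containers of capacity 1750 kg exists — the minimum is 11.

No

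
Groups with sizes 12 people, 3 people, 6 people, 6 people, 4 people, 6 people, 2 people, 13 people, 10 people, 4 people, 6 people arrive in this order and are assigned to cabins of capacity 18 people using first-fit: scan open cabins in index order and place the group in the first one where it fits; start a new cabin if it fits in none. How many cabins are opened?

5

  12 → cabin 1 (new)  [load 12/18]
  3 → cabin 1  [load 15/18]
  6 → cabin 2 (new)  [load 6/18]
  6 → cabin 2  [load 12/18]
  4 → cabin 2  [load 16/18]
  6 → cabin 3 (new)  [load 6/18]
  2 → cabin 1  [load 17/18]
  13 → cabin 4 (new)  [load 13/18]
  10 → cabin 3  [load 16/18]
  4 → cabin 4  [load 17/18]
  6 → cabin 5 (new)  [load 6/18]
5 cabins opened.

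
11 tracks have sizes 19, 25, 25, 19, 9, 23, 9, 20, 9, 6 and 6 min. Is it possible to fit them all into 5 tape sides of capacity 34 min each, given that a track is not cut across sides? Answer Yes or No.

No

Total = 170 min; ⌈170/34⌉ = 5.
6 tracks each exceed half the capacity and cannot share a side, forcing at least 6 tape sides.
At least 6 tape sides are required, but only 5 are allowed.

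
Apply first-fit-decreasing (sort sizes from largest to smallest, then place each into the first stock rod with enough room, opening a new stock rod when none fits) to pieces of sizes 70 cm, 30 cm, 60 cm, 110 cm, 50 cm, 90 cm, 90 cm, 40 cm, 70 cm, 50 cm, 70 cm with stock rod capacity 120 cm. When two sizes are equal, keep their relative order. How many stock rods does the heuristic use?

Sorted descending: 110, 90, 90, 70, 70, 70, 60, 50, 50, 40, 30.
  110 → stock rod 1 (new)  [load 110/120]
  90 → stock rod 2 (new)  [load 90/120]
  90 → stock rod 3 (new)  [load 90/120]
  70 → stock rod 4 (new)  [load 70/120]
  70 → stock rod 5 (new)  [load 70/120]
  70 → stock rod 6 (new)  [load 70/120]
  60 → stock rod 7 (new)  [load 60/120]
  50 → stock rod 4  [load 120/120]
  50 → stock rod 5  [load 120/120]
  40 → stock rod 6  [load 110/120]
  30 → stock rod 2  [load 120/120]
7 stock rods opened.

7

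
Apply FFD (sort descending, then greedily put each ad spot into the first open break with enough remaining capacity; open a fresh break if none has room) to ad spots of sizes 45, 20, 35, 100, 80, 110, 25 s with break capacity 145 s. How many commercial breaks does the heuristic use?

Sorted descending: 110, 100, 80, 45, 35, 25, 20.
  110 → break 1 (new)  [load 110/145]
  100 → break 2 (new)  [load 100/145]
  80 → break 3 (new)  [load 80/145]
  45 → break 2  [load 145/145]
  35 → break 1  [load 145/145]
  25 → break 3  [load 105/145]
  20 → break 3  [load 125/145]
3 commercial breaks opened.

3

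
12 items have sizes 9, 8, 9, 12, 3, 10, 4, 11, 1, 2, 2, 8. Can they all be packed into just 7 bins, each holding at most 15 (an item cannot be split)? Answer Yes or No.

A valid assignment using 7 bins:
  bin 1: 12 + 3 = 15
  bin 2: 11 + 4 = 15
  bin 3: 10 + 2 + 2 + 1 = 15
  bin 4: 9 = 9
  bin 5: 9 = 9
  bin 6: 8 = 8
  bin 7: 8 = 8
Every load is within 15, so 7 bins suffice.

Yes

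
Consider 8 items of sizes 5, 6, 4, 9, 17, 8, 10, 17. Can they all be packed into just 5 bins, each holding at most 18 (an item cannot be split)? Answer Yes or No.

A valid assignment using 5 bins:
  bin 1: 17 = 17
  bin 2: 17 = 17
  bin 3: 10 + 8 = 18
  bin 4: 9 + 6 = 15
  bin 5: 5 + 4 = 9
Every load is within 18, so 5 bins suffice.

Yes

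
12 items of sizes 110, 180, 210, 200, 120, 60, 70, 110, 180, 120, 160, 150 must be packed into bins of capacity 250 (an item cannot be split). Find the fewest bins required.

Total = 210 + 200 + 180 + 180 + 160 + 150 + 120 + 120 + 110 + 110 + 70 + 60 = 1670.
Lower bound: ⌈1670/250⌉ = 7 bins.
A packing using 8 bins:
  bin 1: 210 = 210
  bin 2: 200 = 200
  bin 3: 180 + 70 = 250
  bin 4: 180 + 60 = 240
  bin 5: 160 = 160
  bin 6: 150 = 150
  bin 7: 120 + 120 = 240
  bin 8: 110 + 110 = 220
No arrangement into 7 bins stays within capacity, so 8 is optimal.

8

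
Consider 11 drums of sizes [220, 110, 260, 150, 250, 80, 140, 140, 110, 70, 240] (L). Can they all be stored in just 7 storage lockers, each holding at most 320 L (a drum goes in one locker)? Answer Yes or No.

Yes

A valid assignment using 7 storage lockers:
  locker 1: 260 = 260
  locker 2: 250 + 70 = 320
  locker 3: 240 + 80 = 320
  locker 4: 220 = 220
  locker 5: 150 + 140 = 290
  locker 6: 140 + 110 = 250
  locker 7: 110 = 110
Every load is within 320 L, so 7 storage lockers suffice.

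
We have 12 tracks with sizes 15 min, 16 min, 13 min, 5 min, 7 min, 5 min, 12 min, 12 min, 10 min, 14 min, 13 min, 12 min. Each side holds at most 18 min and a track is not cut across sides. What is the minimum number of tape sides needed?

Total = 16 + 15 + 14 + 13 + 13 + 12 + 12 + 12 + 10 + 7 + 5 + 5 = 134 min.
Lower bound: ⌈134/18⌉ = 8 tape sides.
Also, 9 tracks each exceed 9 min, and no two of those can share a side, so at least 9 tape sides are needed.
A packing using 9 tape sides:
  side 1: 16 = 16
  side 2: 15 = 15
  side 3: 14 = 14
  side 4: 13 + 5 = 18
  side 5: 13 + 5 = 18
  side 6: 12 = 12
  side 7: 12 = 12
  side 8: 12 = 12
  side 9: 10 + 7 = 17
This matches the lower bound, so 9 is optimal.

9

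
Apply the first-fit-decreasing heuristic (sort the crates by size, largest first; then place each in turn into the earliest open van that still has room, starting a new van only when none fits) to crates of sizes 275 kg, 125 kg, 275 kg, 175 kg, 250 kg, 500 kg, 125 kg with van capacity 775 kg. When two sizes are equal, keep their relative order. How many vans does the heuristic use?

3

Sorted descending: 500, 275, 275, 250, 175, 125, 125.
  500 → van 1 (new)  [load 500/775]
  275 → van 1  [load 775/775]
  275 → van 2 (new)  [load 275/775]
  250 → van 2  [load 525/775]
  175 → van 2  [load 700/775]
  125 → van 3 (new)  [load 125/775]
  125 → van 3  [load 250/775]
3 vans opened.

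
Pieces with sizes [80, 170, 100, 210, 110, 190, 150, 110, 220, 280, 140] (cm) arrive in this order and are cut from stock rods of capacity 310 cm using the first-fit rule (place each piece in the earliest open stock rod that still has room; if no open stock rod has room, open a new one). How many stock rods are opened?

7

  80 → stock rod 1 (new)  [load 80/310]
  170 → stock rod 1  [load 250/310]
  100 → stock rod 2 (new)  [load 100/310]
  210 → stock rod 2  [load 310/310]
  110 → stock rod 3 (new)  [load 110/310]
  190 → stock rod 3  [load 300/310]
  150 → stock rod 4 (new)  [load 150/310]
  110 → stock rod 4  [load 260/310]
  220 → stock rod 5 (new)  [load 220/310]
  280 → stock rod 6 (new)  [load 280/310]
  140 → stock rod 7 (new)  [load 140/310]
7 stock rods opened.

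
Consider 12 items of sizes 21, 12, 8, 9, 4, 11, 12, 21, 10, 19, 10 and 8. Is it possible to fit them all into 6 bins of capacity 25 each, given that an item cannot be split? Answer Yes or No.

Total = 145; ⌈145/25⌉ = 6.
The bound of 6 does not rule out 6, but exhaustive search shows no assignment into 6 bins of capacity 25 exists — the minimum is 7.

No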